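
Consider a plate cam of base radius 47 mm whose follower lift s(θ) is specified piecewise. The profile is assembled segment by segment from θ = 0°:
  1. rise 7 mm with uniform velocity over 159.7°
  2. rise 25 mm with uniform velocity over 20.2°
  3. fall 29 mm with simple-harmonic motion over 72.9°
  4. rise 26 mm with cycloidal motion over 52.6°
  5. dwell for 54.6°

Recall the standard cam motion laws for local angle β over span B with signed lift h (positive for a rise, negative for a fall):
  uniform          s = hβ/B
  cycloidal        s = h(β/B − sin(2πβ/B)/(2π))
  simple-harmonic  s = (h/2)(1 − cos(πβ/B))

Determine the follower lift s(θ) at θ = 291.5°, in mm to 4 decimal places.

seg 1 [0°–159.7°] uniform, h=7: full span → s += 7 → s = 7.0000
seg 2 [159.7°–179.9°] uniform, h=25: full span → s += 25 → s = 32.0000
seg 3 [179.9°–252.8°] simple-harmonic, h=-29: full span → s += -29 → s = 3.0000
seg 4 [252.8°–305.4°] cycloidal, h=26: θ=291.5° here. β=38.7, B=52.6. 26·(0.7357 − sin(2π·0.7357)/(2π)) = 23.2507 → s = 26.2507

26.2507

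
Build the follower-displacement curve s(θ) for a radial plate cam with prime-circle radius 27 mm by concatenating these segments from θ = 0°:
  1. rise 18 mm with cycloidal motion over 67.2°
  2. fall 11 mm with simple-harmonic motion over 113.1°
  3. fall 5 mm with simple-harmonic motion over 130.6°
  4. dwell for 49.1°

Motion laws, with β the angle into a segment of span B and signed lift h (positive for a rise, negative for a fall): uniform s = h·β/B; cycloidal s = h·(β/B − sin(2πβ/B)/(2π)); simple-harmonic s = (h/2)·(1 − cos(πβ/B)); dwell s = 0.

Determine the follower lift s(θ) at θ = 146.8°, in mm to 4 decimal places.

seg 1 [0°–67.2°] cycloidal, h=18: full span → s += 18 → s = 18.0000
seg 2 [67.2°–180.3°] simple-harmonic, h=-11: θ=146.8° here. β=79.6, B=113.1. -11/2·(1 − cos(π·0.7038)) = -8.7857 → s = 9.2143

9.2143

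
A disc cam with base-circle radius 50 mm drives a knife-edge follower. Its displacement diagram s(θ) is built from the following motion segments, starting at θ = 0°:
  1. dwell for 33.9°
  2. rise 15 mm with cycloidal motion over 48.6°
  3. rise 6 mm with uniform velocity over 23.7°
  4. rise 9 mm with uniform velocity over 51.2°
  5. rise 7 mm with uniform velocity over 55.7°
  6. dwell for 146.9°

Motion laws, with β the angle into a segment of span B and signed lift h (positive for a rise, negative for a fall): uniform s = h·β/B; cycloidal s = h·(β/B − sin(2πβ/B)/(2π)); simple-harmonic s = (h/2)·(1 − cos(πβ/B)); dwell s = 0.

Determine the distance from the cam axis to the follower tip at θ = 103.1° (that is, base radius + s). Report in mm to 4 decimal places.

seg 1 [0°–33.9°] dwell: s stays 0.0000
seg 2 [33.9°–82.5°] cycloidal, h=15: full span → s += 15 → s = 15.0000
seg 3 [82.5°–106.2°] uniform, h=6: θ=103.1° here. β=20.6, B=23.7. 6·20.6/23.7 = 5.2152 → s = 20.2152
radial distance = base radius + s = 50 + 20.2152 = 70.2152

70.2152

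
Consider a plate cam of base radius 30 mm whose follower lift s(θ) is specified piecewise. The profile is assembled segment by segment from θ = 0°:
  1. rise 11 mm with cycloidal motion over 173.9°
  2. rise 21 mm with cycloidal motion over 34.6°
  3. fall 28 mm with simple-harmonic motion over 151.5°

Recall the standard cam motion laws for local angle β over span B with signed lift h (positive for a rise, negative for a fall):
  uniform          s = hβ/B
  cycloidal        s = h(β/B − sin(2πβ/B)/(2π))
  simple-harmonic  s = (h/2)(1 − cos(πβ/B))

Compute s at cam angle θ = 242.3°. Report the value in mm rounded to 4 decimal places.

seg 1 [0°–173.9°] cycloidal, h=11: full span → s += 11 → s = 11.0000
seg 2 [173.9°–208.5°] cycloidal, h=21: full span → s += 21 → s = 32.0000
seg 3 [208.5°–360°] simple-harmonic, h=-28: θ=242.3° here. β=33.8, B=151.5. -28/2·(1 − cos(π·0.2231)) = -3.3003 → s = 28.6997

28.6997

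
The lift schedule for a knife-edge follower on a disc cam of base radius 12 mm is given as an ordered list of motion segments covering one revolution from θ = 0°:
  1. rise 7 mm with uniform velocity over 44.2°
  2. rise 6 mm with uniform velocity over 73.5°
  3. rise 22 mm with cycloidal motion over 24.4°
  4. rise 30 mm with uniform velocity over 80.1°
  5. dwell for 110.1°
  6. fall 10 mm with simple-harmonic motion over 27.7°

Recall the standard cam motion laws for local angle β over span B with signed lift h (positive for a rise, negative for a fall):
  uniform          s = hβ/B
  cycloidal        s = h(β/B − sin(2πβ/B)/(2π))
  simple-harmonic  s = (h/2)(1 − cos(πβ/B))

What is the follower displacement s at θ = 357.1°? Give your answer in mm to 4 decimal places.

seg 1 [0°–44.2°] uniform, h=7: full span → s += 7 → s = 7.0000
seg 2 [44.2°–117.7°] uniform, h=6: full span → s += 6 → s = 13.0000
seg 3 [117.7°–142.1°] cycloidal, h=22: full span → s += 22 → s = 35.0000
seg 4 [142.1°–222.2°] uniform, h=30: full span → s += 30 → s = 65.0000
seg 5 [222.2°–332.3°] dwell: s stays 65.0000
seg 6 [332.3°–360°] simple-harmonic, h=-10: θ=357.1° here. β=24.8, B=27.7. -10/2·(1 − cos(π·0.8953)) = -9.7320 → s = 55.2680

55.2680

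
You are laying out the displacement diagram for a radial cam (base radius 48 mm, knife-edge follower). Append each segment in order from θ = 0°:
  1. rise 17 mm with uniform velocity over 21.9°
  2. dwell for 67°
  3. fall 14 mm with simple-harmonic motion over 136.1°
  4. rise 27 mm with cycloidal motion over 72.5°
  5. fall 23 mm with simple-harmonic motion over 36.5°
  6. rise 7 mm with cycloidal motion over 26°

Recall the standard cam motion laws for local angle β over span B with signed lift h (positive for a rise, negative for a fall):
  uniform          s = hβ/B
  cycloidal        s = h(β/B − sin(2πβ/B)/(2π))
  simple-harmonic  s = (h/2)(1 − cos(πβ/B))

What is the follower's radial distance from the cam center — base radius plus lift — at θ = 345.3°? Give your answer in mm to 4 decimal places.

seg 1 [0°–21.9°] uniform, h=17: full span → s += 17 → s = 17.0000
seg 2 [21.9°–88.9°] dwell: s stays 17.0000
seg 3 [88.9°–225°] simple-harmonic, h=-14: full span → s += -14 → s = 3.0000
seg 4 [225°–297.5°] cycloidal, h=27: full span → s += 27 → s = 30.0000
seg 5 [297.5°–334°] simple-harmonic, h=-23: full span → s += -23 → s = 7.0000
seg 6 [334°–360°] cycloidal, h=7: θ=345.3° here. β=11.3, B=26. 7·(0.4346 − sin(2π·0.4346)/(2π)) = 2.5974 → s = 9.5974
radial distance = base radius + s = 48 + 9.5974 = 57.5974

57.5974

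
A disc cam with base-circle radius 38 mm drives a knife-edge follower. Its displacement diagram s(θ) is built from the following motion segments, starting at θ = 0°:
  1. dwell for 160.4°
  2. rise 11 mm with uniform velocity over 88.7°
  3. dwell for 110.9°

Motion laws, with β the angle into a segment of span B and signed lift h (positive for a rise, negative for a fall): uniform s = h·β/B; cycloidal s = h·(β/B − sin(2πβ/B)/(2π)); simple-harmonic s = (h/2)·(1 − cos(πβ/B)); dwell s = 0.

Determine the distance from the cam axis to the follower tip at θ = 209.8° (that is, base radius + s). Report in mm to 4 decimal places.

seg 1 [0°–160.4°] dwell: s stays 0.0000
seg 2 [160.4°–249.1°] uniform, h=11: θ=209.8° here. β=49.4, B=88.7. 11·49.4/88.7 = 6.1263 → s = 6.1263
radial distance = base radius + s = 38 + 6.1263 = 44.1263

44.1263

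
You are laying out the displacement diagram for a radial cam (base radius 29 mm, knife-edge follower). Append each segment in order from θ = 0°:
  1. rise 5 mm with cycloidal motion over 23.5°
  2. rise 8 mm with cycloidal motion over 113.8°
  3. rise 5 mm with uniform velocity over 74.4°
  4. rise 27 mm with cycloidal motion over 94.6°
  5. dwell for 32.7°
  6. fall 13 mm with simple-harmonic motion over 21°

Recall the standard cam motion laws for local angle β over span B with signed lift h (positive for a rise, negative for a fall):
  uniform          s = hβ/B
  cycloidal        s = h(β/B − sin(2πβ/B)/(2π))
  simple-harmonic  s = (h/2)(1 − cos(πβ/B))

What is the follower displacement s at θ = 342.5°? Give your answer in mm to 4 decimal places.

seg 1 [0°–23.5°] cycloidal, h=5: full span → s += 5 → s = 5.0000
seg 2 [23.5°–137.3°] cycloidal, h=8: full span → s += 8 → s = 13.0000
seg 3 [137.3°–211.7°] uniform, h=5: full span → s += 5 → s = 18.0000
seg 4 [211.7°–306.3°] cycloidal, h=27: full span → s += 27 → s = 45.0000
seg 5 [306.3°–339°] dwell: s stays 45.0000
seg 6 [339°–360°] simple-harmonic, h=-13: θ=342.5° here. β=3.5, B=21. -13/2·(1 − cos(π·0.1667)) = -0.8708 → s = 44.1292

44.1292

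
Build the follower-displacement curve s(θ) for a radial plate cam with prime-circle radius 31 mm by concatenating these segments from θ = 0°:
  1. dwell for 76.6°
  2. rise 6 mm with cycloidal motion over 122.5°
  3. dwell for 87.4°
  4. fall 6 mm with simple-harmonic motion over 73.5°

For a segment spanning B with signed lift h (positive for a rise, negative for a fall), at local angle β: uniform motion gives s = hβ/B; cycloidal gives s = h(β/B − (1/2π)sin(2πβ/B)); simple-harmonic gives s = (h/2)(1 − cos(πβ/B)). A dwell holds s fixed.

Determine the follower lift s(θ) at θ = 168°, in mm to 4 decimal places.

seg 1 [0°–76.6°] dwell: s stays 0.0000
seg 2 [76.6°–199.1°] cycloidal, h=6: θ=168° here. β=91.4, B=122.5. 6·(0.7461 − sin(2π·0.7461)/(2π)) = 5.4314 → s = 5.4314

5.4314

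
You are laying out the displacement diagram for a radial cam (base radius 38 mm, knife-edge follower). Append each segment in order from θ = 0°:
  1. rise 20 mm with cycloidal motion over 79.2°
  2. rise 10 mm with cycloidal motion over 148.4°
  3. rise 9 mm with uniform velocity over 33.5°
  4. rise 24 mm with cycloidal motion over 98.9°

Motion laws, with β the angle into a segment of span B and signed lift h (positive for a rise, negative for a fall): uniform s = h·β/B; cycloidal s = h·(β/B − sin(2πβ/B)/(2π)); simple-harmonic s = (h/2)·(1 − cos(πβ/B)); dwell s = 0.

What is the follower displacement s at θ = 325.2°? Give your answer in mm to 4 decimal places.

seg 1 [0°–79.2°] cycloidal, h=20: full span → s += 20 → s = 20.0000
seg 2 [79.2°–227.6°] cycloidal, h=10: full span → s += 10 → s = 30.0000
seg 3 [227.6°–261.1°] uniform, h=9: full span → s += 9 → s = 39.0000
seg 4 [261.1°–360°] cycloidal, h=24: θ=325.2° here. β=64.1, B=98.9. 24·(0.6481 − sin(2π·0.6481)/(2π)) = 18.6187 → s = 57.6187

57.6187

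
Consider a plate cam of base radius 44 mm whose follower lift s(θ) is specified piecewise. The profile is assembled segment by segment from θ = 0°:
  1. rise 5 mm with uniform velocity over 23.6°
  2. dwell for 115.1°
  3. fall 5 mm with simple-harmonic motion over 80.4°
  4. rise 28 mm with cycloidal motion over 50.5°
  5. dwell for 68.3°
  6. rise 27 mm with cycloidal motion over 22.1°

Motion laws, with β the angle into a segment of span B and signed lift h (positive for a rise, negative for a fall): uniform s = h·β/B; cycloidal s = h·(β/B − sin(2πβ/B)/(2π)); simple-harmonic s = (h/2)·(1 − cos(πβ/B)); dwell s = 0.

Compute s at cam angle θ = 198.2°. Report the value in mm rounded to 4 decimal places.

seg 1 [0°–23.6°] uniform, h=5: full span → s += 5 → s = 5.0000
seg 2 [23.6°–138.7°] dwell: s stays 5.0000
seg 3 [138.7°–219.1°] simple-harmonic, h=-5: θ=198.2° here. β=59.5, B=80.4. -5/2·(1 − cos(π·0.7400)) = -4.2117 → s = 0.7883

0.7883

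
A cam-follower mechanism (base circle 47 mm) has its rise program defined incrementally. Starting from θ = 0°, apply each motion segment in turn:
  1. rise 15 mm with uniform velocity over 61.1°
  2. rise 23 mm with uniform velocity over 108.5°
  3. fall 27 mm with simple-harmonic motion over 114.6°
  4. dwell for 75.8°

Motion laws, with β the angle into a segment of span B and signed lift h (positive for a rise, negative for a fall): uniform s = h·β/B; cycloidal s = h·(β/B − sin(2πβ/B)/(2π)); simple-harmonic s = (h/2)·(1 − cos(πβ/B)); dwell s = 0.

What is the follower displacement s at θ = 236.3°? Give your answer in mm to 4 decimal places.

seg 1 [0°–61.1°] uniform, h=15: full span → s += 15 → s = 15.0000
seg 2 [61.1°–169.6°] uniform, h=23: full span → s += 23 → s = 38.0000
seg 3 [169.6°–284.2°] simple-harmonic, h=-27: θ=236.3° here. β=66.7, B=114.6. -27/2·(1 − cos(π·0.5820)) = -16.9404 → s = 21.0596

21.0596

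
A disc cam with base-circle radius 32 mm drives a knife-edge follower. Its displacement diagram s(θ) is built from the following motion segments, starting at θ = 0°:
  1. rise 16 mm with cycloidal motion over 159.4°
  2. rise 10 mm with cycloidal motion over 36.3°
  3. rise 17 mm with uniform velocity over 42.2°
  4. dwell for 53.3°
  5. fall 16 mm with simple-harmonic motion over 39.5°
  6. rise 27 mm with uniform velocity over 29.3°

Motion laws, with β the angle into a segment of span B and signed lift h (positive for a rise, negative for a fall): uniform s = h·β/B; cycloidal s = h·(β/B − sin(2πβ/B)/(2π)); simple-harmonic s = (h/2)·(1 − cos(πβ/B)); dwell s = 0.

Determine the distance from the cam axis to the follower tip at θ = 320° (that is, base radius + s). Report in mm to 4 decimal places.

seg 1 [0°–159.4°] cycloidal, h=16: full span → s += 16 → s = 16.0000
seg 2 [159.4°–195.7°] cycloidal, h=10: full span → s += 10 → s = 26.0000
seg 3 [195.7°–237.9°] uniform, h=17: full span → s += 17 → s = 43.0000
seg 4 [237.9°–291.2°] dwell: s stays 43.0000
seg 5 [291.2°–330.7°] simple-harmonic, h=-16: θ=320° here. β=28.8, B=39.5. -16/2·(1 − cos(π·0.7291)) = -13.2738 → s = 29.7262
radial distance = base radius + s = 32 + 29.7262 = 61.7262

61.7262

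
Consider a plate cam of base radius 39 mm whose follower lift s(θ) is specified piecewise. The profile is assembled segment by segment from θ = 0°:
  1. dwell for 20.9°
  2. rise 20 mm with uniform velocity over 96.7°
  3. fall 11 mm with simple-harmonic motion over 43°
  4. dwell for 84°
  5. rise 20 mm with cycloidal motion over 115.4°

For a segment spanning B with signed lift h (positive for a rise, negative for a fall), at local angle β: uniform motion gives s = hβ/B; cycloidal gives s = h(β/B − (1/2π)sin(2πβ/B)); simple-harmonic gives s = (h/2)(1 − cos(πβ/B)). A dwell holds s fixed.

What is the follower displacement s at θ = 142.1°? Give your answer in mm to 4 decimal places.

seg 1 [0°–20.9°] dwell: s stays 0.0000
seg 2 [20.9°–117.6°] uniform, h=20: full span → s += 20 → s = 20.0000
seg 3 [117.6°–160.6°] simple-harmonic, h=-11: θ=142.1° here. β=24.5, B=43. -11/2·(1 − cos(π·0.5698)) = -6.6959 → s = 13.3041

13.3041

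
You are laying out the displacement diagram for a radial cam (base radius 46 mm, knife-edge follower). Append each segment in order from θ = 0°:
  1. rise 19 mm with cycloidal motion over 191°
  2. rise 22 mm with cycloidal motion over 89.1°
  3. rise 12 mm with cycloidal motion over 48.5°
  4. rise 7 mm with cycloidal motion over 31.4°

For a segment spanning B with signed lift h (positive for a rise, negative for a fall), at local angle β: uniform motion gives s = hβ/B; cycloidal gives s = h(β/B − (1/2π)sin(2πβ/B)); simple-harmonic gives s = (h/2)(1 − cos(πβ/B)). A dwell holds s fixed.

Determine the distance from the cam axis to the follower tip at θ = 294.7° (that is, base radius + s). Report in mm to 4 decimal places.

seg 1 [0°–191°] cycloidal, h=19: full span → s += 19 → s = 19.0000
seg 2 [191°–280.1°] cycloidal, h=22: full span → s += 22 → s = 41.0000
seg 3 [280.1°–328.6°] cycloidal, h=12: θ=294.7° here. β=14.6, B=48.5. 12·(0.3010 − sin(2π·0.3010)/(2π)) = 1.7998 → s = 42.7998
radial distance = base radius + s = 46 + 42.7998 = 88.7998

88.7998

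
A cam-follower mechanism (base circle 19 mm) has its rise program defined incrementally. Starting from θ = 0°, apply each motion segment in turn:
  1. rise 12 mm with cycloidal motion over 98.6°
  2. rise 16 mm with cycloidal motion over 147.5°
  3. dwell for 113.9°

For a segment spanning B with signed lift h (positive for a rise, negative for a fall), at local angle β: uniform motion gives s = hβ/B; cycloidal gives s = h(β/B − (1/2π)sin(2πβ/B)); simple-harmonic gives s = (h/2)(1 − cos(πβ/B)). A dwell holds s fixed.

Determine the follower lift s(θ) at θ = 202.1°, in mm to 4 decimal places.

seg 1 [0°–98.6°] cycloidal, h=12: full span → s += 12 → s = 12.0000
seg 2 [98.6°–246.1°] cycloidal, h=16: θ=202.1° here. β=103.5, B=147.5. 16·(0.7017 − sin(2π·0.7017)/(2π)) = 13.6572 → s = 25.6572

25.6572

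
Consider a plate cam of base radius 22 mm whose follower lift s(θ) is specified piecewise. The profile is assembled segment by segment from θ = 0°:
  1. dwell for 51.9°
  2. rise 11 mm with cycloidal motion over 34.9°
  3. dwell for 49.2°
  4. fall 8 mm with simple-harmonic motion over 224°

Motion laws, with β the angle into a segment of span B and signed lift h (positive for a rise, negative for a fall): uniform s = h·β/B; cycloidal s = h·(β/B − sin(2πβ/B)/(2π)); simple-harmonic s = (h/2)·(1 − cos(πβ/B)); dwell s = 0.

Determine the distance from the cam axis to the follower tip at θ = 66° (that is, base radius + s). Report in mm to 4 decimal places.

seg 1 [0°–51.9°] dwell: s stays 0.0000
seg 2 [51.9°–86.8°] cycloidal, h=11: θ=66° here. β=14.1, B=34.9. 11·(0.4040 − sin(2π·0.4040)/(2π)) = 3.4511 → s = 3.4511
radial distance = base radius + s = 22 + 3.4511 = 25.4511

25.4511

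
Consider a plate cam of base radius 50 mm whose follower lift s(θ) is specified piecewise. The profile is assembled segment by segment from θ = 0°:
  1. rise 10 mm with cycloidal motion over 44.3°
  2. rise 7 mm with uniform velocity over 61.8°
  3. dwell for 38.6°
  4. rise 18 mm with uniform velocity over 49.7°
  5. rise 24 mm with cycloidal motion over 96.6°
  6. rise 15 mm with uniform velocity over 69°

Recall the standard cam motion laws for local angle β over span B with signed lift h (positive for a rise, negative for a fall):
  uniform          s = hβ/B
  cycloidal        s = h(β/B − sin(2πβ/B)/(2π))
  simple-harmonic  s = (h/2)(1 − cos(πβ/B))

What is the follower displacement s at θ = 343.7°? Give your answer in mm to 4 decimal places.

seg 1 [0°–44.3°] cycloidal, h=10: full span → s += 10 → s = 10.0000
seg 2 [44.3°–106.1°] uniform, h=7: full span → s += 7 → s = 17.0000
seg 3 [106.1°–144.7°] dwell: s stays 17.0000
seg 4 [144.7°–194.4°] uniform, h=18: full span → s += 18 → s = 35.0000
seg 5 [194.4°–291°] cycloidal, h=24: full span → s += 24 → s = 59.0000
seg 6 [291°–360°] uniform, h=15: θ=343.7° here. β=52.7, B=69. 15·52.7/69 = 11.4565 → s = 70.4565

70.4565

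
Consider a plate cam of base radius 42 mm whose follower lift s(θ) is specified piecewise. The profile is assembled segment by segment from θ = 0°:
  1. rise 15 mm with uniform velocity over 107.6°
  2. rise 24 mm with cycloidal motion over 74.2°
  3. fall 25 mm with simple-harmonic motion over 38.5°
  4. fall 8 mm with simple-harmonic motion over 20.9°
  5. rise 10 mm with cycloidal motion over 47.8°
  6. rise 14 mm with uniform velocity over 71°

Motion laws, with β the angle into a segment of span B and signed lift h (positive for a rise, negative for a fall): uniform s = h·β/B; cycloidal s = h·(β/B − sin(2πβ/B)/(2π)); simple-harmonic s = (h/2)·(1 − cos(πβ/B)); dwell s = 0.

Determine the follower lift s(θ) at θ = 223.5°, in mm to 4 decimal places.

seg 1 [0°–107.6°] uniform, h=15: full span → s += 15 → s = 15.0000
seg 2 [107.6°–181.8°] cycloidal, h=24: full span → s += 24 → s = 39.0000
seg 3 [181.8°–220.3°] simple-harmonic, h=-25: full span → s += -25 → s = 14.0000
seg 4 [220.3°–241.2°] simple-harmonic, h=-8: θ=223.5° here. β=3.2, B=20.9. -8/2·(1 − cos(π·0.1531)) = -0.4539 → s = 13.5461

13.5461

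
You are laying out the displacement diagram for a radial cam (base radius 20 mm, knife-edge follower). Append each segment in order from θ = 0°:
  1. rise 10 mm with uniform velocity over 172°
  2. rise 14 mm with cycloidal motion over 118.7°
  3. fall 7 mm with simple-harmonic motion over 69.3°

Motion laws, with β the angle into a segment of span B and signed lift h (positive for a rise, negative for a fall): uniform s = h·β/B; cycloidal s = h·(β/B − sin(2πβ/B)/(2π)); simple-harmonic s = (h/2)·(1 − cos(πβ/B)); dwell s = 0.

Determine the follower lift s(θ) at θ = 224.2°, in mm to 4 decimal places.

seg 1 [0°–172°] uniform, h=10: full span → s += 10 → s = 10.0000
seg 2 [172°–290.7°] cycloidal, h=14: θ=224.2° here. β=52.2, B=118.7. 14·(0.4398 − sin(2π·0.4398)/(2π)) = 5.3334 → s = 15.3334

15.3334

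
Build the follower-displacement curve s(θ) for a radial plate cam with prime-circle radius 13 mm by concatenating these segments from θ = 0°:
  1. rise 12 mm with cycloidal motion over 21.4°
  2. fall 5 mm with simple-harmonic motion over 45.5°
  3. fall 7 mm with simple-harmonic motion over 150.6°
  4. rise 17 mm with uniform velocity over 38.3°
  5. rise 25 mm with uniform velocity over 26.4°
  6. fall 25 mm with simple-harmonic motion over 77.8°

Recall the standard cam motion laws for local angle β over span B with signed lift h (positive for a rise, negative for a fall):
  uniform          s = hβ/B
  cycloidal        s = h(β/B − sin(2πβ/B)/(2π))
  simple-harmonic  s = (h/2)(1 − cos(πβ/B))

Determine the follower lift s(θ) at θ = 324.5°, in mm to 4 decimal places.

seg 1 [0°–21.4°] cycloidal, h=12: full span → s += 12 → s = 12.0000
seg 2 [21.4°–66.9°] simple-harmonic, h=-5: full span → s += -5 → s = 7.0000
seg 3 [66.9°–217.5°] simple-harmonic, h=-7: full span → s += -7 → s = 0.0000
seg 4 [217.5°–255.8°] uniform, h=17: full span → s += 17 → s = 17.0000
seg 5 [255.8°–282.2°] uniform, h=25: full span → s += 25 → s = 42.0000
seg 6 [282.2°–360°] simple-harmonic, h=-25: θ=324.5° here. β=42.3, B=77.8. -25/2·(1 − cos(π·0.5437)) = -14.2108 → s = 27.7892

27.7892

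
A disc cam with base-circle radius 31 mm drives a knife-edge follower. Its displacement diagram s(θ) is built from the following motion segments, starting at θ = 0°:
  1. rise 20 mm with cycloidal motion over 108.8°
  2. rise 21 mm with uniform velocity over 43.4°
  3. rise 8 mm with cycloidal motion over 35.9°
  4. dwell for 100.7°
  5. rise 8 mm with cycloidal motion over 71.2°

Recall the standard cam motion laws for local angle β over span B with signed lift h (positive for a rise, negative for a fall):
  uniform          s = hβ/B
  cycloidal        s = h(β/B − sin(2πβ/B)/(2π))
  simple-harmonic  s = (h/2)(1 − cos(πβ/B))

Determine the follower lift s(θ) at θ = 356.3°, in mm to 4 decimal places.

seg 1 [0°–108.8°] cycloidal, h=20: full span → s += 20 → s = 20.0000
seg 2 [108.8°–152.2°] uniform, h=21: full span → s += 21 → s = 41.0000
seg 3 [152.2°–188.1°] cycloidal, h=8: full span → s += 8 → s = 49.0000
seg 4 [188.1°–288.8°] dwell: s stays 49.0000
seg 5 [288.8°–360°] cycloidal, h=8: θ=356.3° here. β=67.5, B=71.2. 8·(0.9480 − sin(2π·0.9480)/(2π)) = 7.9927 → s = 56.9927

56.9927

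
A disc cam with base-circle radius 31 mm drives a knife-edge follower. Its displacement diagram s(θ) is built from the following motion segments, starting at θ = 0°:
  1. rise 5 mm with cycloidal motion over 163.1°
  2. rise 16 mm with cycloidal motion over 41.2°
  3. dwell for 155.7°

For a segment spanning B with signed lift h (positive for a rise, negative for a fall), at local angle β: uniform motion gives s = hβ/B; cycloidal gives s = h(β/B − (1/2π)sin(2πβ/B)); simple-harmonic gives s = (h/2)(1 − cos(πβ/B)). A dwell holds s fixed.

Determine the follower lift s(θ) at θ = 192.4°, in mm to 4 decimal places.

seg 1 [0°–163.1°] cycloidal, h=5: full span → s += 5 → s = 5.0000
seg 2 [163.1°–204.3°] cycloidal, h=16: θ=192.4° here. β=29.3, B=41.2. 16·(0.7112 − sin(2π·0.7112)/(2π)) = 13.8497 → s = 18.8497

18.8497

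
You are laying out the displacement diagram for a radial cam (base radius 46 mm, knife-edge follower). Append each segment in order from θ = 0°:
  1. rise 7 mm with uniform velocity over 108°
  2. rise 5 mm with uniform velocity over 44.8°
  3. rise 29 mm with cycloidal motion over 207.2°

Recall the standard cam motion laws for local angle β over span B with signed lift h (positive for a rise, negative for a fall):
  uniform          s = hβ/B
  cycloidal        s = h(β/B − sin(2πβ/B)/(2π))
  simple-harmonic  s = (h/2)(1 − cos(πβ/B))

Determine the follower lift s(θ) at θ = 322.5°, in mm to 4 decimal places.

seg 1 [0°–108°] uniform, h=7: full span → s += 7 → s = 7.0000
seg 2 [108°–152.8°] uniform, h=5: full span → s += 5 → s = 12.0000
seg 3 [152.8°–360°] cycloidal, h=29: θ=322.5° here. β=169.7, B=207.2. 29·(0.8190 − sin(2π·0.8190)/(2π)) = 27.9397 → s = 39.9397

39.9397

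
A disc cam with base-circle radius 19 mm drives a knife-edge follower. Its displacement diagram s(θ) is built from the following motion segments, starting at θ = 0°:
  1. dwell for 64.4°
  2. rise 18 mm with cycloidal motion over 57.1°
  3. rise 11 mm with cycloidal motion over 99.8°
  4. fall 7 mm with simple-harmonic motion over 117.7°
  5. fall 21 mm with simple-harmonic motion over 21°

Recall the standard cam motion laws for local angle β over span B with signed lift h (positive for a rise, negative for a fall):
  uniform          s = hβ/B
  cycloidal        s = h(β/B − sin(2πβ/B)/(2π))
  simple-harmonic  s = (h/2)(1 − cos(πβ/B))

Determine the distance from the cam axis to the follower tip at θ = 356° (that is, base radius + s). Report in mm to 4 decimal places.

seg 1 [0°–64.4°] dwell: s stays 0.0000
seg 2 [64.4°–121.5°] cycloidal, h=18: full span → s += 18 → s = 18.0000
seg 3 [121.5°–221.3°] cycloidal, h=11: full span → s += 11 → s = 29.0000
seg 4 [221.3°–339°] simple-harmonic, h=-7: full span → s += -7 → s = 22.0000
seg 5 [339°–360°] simple-harmonic, h=-21: θ=356° here. β=17, B=21. -21/2·(1 − cos(π·0.8095)) = -19.1755 → s = 2.8245
radial distance = base radius + s = 19 + 2.8245 = 21.8245

21.8245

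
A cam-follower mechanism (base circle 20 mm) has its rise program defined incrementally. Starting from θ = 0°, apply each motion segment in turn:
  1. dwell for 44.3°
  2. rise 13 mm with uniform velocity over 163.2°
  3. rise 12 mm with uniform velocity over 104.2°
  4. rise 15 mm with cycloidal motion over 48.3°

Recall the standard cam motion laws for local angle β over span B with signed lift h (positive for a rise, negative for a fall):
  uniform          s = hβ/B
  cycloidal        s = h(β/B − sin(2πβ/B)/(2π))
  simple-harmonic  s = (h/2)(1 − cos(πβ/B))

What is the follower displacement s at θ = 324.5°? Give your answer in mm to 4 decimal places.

seg 1 [0°–44.3°] dwell: s stays 0.0000
seg 2 [44.3°–207.5°] uniform, h=13: full span → s += 13 → s = 13.0000
seg 3 [207.5°–311.7°] uniform, h=12: full span → s += 12 → s = 25.0000
seg 4 [311.7°–360°] cycloidal, h=15: θ=324.5° here. β=12.8, B=48.3. 15·(0.2650 − sin(2π·0.2650)/(2π)) = 1.5984 → s = 26.5984

26.5984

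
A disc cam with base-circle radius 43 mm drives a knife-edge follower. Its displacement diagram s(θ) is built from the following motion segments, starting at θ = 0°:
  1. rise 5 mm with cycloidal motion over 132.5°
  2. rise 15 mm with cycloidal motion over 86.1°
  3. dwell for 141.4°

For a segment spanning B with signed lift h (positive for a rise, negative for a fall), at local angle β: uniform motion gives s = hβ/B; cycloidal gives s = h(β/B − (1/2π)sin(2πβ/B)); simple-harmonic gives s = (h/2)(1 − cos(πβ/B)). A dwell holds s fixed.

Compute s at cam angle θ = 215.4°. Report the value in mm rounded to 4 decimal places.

seg 1 [0°–132.5°] cycloidal, h=5: full span → s += 5 → s = 5.0000
seg 2 [132.5°–218.6°] cycloidal, h=15: θ=215.4° here. β=82.9, B=86.1. 15·(0.9628 − sin(2π·0.9628)/(2π)) = 14.9949 → s = 19.9949

19.9949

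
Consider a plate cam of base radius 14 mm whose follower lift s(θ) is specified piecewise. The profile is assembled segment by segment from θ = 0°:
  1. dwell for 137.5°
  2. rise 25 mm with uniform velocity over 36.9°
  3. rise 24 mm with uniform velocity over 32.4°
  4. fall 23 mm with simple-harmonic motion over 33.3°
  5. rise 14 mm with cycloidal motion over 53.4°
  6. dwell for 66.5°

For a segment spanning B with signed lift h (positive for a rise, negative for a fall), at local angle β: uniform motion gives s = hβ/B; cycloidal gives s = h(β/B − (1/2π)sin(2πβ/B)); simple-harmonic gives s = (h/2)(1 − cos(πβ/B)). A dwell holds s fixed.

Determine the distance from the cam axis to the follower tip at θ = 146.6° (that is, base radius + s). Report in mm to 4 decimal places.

seg 1 [0°–137.5°] dwell: s stays 0.0000
seg 2 [137.5°–174.4°] uniform, h=25: θ=146.6° here. β=9.1, B=36.9. 25·9.1/36.9 = 6.1653 → s = 6.1653
radial distance = base radius + s = 14 + 6.1653 = 20.1653

20.1653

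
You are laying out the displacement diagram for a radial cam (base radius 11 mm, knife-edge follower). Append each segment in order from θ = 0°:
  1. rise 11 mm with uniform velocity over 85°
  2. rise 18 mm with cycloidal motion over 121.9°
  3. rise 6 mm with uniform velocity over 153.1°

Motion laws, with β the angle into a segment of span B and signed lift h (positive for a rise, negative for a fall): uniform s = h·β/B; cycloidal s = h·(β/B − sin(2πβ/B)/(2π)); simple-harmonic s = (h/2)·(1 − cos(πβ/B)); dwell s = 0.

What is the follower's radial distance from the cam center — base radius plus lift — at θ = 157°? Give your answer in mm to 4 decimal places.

seg 1 [0°–85°] uniform, h=11: full span → s += 11 → s = 11.0000
seg 2 [85°–206.9°] cycloidal, h=18: θ=157° here. β=72, B=121.9. 18·(0.5906 − sin(2π·0.5906)/(2π)) = 12.1765 → s = 23.1765
radial distance = base radius + s = 11 + 23.1765 = 34.1765

34.1765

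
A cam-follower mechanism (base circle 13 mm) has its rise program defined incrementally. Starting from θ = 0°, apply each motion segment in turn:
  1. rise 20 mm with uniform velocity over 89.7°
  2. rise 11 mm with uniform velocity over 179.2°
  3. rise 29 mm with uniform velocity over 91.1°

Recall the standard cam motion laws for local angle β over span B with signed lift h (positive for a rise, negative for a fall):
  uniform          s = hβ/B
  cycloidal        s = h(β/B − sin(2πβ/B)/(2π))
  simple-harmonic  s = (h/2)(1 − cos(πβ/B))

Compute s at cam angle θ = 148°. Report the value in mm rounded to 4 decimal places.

seg 1 [0°–89.7°] uniform, h=20: full span → s += 20 → s = 20.0000
seg 2 [89.7°–268.9°] uniform, h=11: θ=148° here. β=58.3, B=179.2. 11·58.3/179.2 = 3.5787 → s = 23.5787

23.5787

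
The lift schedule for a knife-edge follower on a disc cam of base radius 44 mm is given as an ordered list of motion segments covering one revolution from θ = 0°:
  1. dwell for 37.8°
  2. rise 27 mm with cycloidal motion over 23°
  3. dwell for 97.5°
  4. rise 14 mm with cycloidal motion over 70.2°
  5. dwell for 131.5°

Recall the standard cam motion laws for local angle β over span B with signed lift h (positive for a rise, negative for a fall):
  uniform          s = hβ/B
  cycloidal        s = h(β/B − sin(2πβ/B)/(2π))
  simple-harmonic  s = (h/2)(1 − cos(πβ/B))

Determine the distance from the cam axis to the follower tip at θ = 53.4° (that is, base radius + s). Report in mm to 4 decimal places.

seg 1 [0°–37.8°] dwell: s stays 0.0000
seg 2 [37.8°–60.8°] cycloidal, h=27: θ=53.4° here. β=15.6, B=23. 27·(0.6783 − sin(2π·0.6783)/(2π)) = 22.1810 → s = 22.1810
radial distance = base radius + s = 44 + 22.1810 = 66.1810

66.1810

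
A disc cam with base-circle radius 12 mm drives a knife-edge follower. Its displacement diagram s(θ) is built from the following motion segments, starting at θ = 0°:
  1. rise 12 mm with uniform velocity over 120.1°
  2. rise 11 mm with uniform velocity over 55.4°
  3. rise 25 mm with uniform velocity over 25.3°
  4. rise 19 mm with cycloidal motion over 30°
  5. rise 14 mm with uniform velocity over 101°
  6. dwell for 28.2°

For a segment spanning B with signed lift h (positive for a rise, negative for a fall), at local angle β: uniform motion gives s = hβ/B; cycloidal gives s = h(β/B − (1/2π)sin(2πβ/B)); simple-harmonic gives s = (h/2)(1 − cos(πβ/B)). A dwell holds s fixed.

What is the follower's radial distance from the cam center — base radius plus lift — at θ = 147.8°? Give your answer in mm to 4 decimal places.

seg 1 [0°–120.1°] uniform, h=12: full span → s += 12 → s = 12.0000
seg 2 [120.1°–175.5°] uniform, h=11: θ=147.8° here. β=27.7, B=55.4. 11·27.7/55.4 = 5.5000 → s = 17.5000
radial distance = base radius + s = 12 + 17.5000 = 29.5000

29.5000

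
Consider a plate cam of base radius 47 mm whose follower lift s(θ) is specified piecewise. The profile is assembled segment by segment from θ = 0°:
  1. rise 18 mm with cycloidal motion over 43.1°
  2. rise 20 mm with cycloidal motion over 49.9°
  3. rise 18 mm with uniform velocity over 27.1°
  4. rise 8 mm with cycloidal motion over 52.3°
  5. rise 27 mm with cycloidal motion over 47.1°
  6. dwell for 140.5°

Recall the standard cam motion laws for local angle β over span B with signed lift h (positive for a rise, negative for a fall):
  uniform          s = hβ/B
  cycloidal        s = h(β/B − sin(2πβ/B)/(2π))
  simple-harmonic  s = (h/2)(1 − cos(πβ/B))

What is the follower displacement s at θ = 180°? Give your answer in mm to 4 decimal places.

seg 1 [0°–43.1°] cycloidal, h=18: full span → s += 18 → s = 18.0000
seg 2 [43.1°–93°] cycloidal, h=20: full span → s += 20 → s = 38.0000
seg 3 [93°–120.1°] uniform, h=18: full span → s += 18 → s = 56.0000
seg 4 [120.1°–172.4°] cycloidal, h=8: full span → s += 8 → s = 64.0000
seg 5 [172.4°–219.5°] cycloidal, h=27: θ=180° here. β=7.6, B=47.1. 27·(0.1614 − sin(2π·0.1614)/(2π)) = 0.7089 → s = 64.7089

64.7089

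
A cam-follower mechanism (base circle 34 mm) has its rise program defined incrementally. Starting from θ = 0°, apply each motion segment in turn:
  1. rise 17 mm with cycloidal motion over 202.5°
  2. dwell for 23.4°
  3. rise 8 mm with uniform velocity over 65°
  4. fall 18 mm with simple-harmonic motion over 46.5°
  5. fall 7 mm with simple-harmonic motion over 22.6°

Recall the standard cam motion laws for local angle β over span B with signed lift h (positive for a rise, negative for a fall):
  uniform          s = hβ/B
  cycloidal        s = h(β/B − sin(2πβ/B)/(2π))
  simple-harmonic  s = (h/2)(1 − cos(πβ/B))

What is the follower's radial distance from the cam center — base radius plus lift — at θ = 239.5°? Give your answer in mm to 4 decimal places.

seg 1 [0°–202.5°] cycloidal, h=17: full span → s += 17 → s = 17.0000
seg 2 [202.5°–225.9°] dwell: s stays 17.0000
seg 3 [225.9°–290.9°] uniform, h=8: θ=239.5° here. β=13.6, B=65. 8·13.6/65 = 1.6738 → s = 18.6738
radial distance = base radius + s = 34 + 18.6738 = 52.6738

52.6738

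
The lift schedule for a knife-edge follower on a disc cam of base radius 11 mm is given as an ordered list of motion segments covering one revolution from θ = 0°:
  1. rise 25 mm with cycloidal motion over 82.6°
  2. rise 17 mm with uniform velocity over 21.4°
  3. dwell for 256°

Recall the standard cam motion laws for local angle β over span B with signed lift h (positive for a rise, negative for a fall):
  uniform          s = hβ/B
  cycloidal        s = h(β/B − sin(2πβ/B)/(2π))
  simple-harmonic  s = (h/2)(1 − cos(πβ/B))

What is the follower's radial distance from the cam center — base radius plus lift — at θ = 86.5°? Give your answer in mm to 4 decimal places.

seg 1 [0°–82.6°] cycloidal, h=25: full span → s += 25 → s = 25.0000
seg 2 [82.6°–104°] uniform, h=17: θ=86.5° here. β=3.9, B=21.4. 17·3.9/21.4 = 3.0981 → s = 28.0981
radial distance = base radius + s = 11 + 28.0981 = 39.0981

39.0981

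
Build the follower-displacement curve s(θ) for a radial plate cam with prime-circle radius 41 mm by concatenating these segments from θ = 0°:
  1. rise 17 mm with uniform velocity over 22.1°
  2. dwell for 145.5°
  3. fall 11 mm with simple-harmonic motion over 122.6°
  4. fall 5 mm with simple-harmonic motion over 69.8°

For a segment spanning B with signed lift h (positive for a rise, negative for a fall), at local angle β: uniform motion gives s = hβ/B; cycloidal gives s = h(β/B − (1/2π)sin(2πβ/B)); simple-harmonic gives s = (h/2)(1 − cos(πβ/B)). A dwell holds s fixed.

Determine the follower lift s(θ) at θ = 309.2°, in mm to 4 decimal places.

seg 1 [0°–22.1°] uniform, h=17: full span → s += 17 → s = 17.0000
seg 2 [22.1°–167.6°] dwell: s stays 17.0000
seg 3 [167.6°–290.2°] simple-harmonic, h=-11: full span → s += -11 → s = 6.0000
seg 4 [290.2°–360°] simple-harmonic, h=-5: θ=309.2° here. β=19, B=69.8. -5/2·(1 − cos(π·0.2722)) = -0.8598 → s = 5.1402

5.1402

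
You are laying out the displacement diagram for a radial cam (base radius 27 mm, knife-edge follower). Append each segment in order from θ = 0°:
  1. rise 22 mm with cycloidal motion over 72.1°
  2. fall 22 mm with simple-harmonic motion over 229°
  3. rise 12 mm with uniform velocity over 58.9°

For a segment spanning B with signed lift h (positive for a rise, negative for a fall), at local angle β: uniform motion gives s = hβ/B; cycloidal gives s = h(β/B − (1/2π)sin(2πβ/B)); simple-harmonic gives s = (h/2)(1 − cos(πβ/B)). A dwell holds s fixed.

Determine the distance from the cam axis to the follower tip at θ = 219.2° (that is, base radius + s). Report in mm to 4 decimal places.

seg 1 [0°–72.1°] cycloidal, h=22: full span → s += 22 → s = 22.0000
seg 2 [72.1°–301.1°] simple-harmonic, h=-22: θ=219.2° here. β=147.1, B=229. -22/2·(1 − cos(π·0.6424)) = -15.7572 → s = 6.2428
radial distance = base radius + s = 27 + 6.2428 = 33.2428

33.2428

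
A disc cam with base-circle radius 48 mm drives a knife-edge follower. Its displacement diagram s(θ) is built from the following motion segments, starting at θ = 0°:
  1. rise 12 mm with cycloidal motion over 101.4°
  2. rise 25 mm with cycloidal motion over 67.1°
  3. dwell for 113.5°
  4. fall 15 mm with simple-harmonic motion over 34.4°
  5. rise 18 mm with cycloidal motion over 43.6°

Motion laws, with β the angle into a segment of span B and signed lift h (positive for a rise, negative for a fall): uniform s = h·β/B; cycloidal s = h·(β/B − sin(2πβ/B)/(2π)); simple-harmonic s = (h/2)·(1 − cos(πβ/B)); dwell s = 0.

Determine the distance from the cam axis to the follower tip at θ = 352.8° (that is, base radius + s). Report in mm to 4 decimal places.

seg 1 [0°–101.4°] cycloidal, h=12: full span → s += 12 → s = 12.0000
seg 2 [101.4°–168.5°] cycloidal, h=25: full span → s += 25 → s = 37.0000
seg 3 [168.5°–282°] dwell: s stays 37.0000
seg 4 [282°–316.4°] simple-harmonic, h=-15: full span → s += -15 → s = 22.0000
seg 5 [316.4°–360°] cycloidal, h=18: θ=352.8° here. β=36.4, B=43.6. 18·(0.8349 − sin(2π·0.8349)/(2π)) = 17.4946 → s = 39.4946
radial distance = base radius + s = 48 + 39.4946 = 87.4946

87.4946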